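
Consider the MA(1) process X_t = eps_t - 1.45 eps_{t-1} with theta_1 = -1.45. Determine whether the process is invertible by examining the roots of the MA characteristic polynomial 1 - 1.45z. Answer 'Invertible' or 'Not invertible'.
\text{Not invertible}

The MA(q) characteristic polynomial is P(z) = 1 - 1.45z.
Invertibility requires all roots to lie outside the unit circle, i.e. |z| > 1 for every root.
This is linear in z: 1 + (-1.45) z = 0  =>  z = -1/(-1.45) = 0.689655,  |z| = 0.689655.
Moduli of all roots: 0.6897.
All moduli strictly greater than 1? No.
Verdict: Not invertible.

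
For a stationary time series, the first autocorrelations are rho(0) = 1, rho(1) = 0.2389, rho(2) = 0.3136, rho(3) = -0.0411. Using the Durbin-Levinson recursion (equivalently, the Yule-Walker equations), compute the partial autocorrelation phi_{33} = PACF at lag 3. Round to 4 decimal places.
\phi_{33} = -0.1840

The PACF at lag k is phi_{kk}, the last component of the solution
to the Yule-Walker system G_k phi = r_k where
  (G_k)_{ij} = rho(|i - j|), (r_k)_i = rho(i), i,j = 1..k.
Equivalently, Durbin-Levinson gives phi_{kk} iteratively:
  phi_{11} = rho(1)
  phi_{kk} = [rho(k) - sum_{j=1..k-1} phi_{k-1,j} rho(k-j)]
            / [1 - sum_{j=1..k-1} phi_{k-1,j} rho(j)],
  phi_{k,j} = phi_{k-1,j} - phi_{kk} phi_{k-1,k-j},  j = 1..k-1.
Step k = 1:
  phi_11 = rho(1) = 0.2389.
Step k = 2:
  phi_22 = [rho(2) - phi_11 rho(1)] / [1 - phi_11 rho(1)] = [0.3136 - (0.2389)(0.2389)] / [1 - (0.2389)(0.2389)]
         = 0.25652679 / 0.94292679 = 0.272054.
  Update: phi_21 = phi_11 - phi_22 phi_11 = 0.2389 - (0.272054)(0.2389) = 0.173906.
Step k = 3:
  phi_33 = [rho(3) - phi_21 rho(2) - phi_22 rho(1)] / [1 - phi_21 rho(1) - phi_22 rho(2)]
    numerator   = -0.0411 - (0.173906)(0.3136) - (0.272054)(0.2389) = -0.16063068
    denominator = 1 - (0.173906)(0.2389) - (0.272054)(0.3136) = 0.87313771
  phi_33 = -0.16063068 / 0.87313771 = -0.184.
Therefore phi_{33} = -0.1840.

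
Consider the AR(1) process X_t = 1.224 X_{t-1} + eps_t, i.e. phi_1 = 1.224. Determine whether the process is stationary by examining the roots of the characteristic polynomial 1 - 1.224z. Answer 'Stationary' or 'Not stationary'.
\text{Not stationary}

The AR(p) characteristic polynomial is P(z) = 1 - 1.224z.
Stationarity requires all roots to lie outside the unit circle, i.e. |z| > 1 for every root.
This is linear in z: 1 + (-1.224) z = 0  =>  z = -1/(-1.224) = 0.816993,  |z| = 0.816993.
Moduli of all roots: 0.8170.
All moduli strictly greater than 1? No.
Verdict: Not stationary.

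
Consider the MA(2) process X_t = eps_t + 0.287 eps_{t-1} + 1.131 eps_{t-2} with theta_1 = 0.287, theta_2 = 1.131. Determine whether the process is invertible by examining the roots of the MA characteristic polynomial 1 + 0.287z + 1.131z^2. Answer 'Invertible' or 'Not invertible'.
\text{Not invertible}

The MA(q) characteristic polynomial is P(z) = 1 + 0.287z + 1.131z^2.
Invertibility requires all roots to lie outside the unit circle, i.e. |z| > 1 for every root.
Set 1 + (0.287) z + (1.131) z^2 = 0, i.e. a z^2 + b z + c = 0 with a = 1.131, b = 0.287, c = 1.
Discriminant D = b^2 - 4ac = (0.287)^2 - 4*(1.131)*1 = 0.082369 - (4.524) = -4.441631.
D < 0, so the roots are the complex-conjugate pair z = (-b +/- i sqrt(-D)) / (2a) = -0.1269 +/- 0.9317i.
For a conjugate pair |z|^2 = z * conj(z) = (product of roots) = c/a = 1/(1.131) = 0.884173, so |z| = sqrt(0.884173) = 0.9403 for both roots.
Moduli of all roots: 0.9403, 0.9403.
All moduli strictly greater than 1? No.
Verdict: Not invertible.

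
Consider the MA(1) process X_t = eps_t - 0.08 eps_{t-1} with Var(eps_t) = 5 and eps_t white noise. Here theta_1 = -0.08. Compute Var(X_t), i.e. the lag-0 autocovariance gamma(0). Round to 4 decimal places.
\gamma(0) = 5.0320

For an MA(q) process X_t = eps_t + sum_i theta_i eps_{t-i} with
Var(eps_t) = sigma^2, the variance is
  gamma(0) = sigma^2 * (1 + sum_i theta_i^2).
  sum_i theta_i^2 = (-0.08)^2 = 0.0064.
  gamma(0) = 5 * (1 + 0.0064) = 5 * 1.0064 = 5.032, which rounds to 5.0320.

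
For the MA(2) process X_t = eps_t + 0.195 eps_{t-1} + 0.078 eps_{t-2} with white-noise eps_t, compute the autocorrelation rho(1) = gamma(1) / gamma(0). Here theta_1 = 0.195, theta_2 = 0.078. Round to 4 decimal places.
\rho(1) = 0.2013

For an MA(q) process with theta_0 = 1, the autocovariance is
  gamma(k) = sigma^2 * sum_{i=0..q-k} theta_i * theta_{i+k},
and rho(k) = gamma(k) / gamma(0). Sigma^2 cancels.
  numerator   = (1)*(0.195) + (0.195)*(0.078) = 0.21021.
  denominator = (1)^2 + (0.195)^2 + (0.078)^2 = 1.044109.
  rho(1) = 0.21021 / 1.044109 = 0.2013.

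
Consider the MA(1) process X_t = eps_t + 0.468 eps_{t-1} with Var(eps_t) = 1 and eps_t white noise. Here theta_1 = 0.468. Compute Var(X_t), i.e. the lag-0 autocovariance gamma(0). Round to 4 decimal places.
\gamma(0) = 1.2190

For an MA(q) process X_t = eps_t + sum_i theta_i eps_{t-i} with
Var(eps_t) = sigma^2, the variance is
  gamma(0) = sigma^2 * (1 + sum_i theta_i^2).
  sum_i theta_i^2 = (0.468)^2 = 0.219024.
  gamma(0) = 1 * (1 + 0.219024) = 1 * 1.219024 = 1.219024, which rounds to 1.2190.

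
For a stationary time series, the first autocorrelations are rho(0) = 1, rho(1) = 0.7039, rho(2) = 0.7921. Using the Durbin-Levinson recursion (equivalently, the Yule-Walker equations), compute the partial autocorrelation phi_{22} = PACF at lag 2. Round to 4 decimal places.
\phi_{22} = 0.5879

The PACF at lag k is phi_{kk}, the last component of the solution
to the Yule-Walker system G_k phi = r_k where
  (G_k)_{ij} = rho(|i - j|), (r_k)_i = rho(i), i,j = 1..k.
Equivalently, Durbin-Levinson gives phi_{kk} iteratively:
  phi_{11} = rho(1)
  phi_{kk} = [rho(k) - sum_{j=1..k-1} phi_{k-1,j} rho(k-j)]
            / [1 - sum_{j=1..k-1} phi_{k-1,j} rho(j)],
  phi_{k,j} = phi_{k-1,j} - phi_{kk} phi_{k-1,k-j},  j = 1..k-1.
Step k = 1:
  phi_11 = rho(1) = 0.7039.
Step k = 2:
  phi_22 = [rho(2) - phi_11 rho(1)] / [1 - phi_11 rho(1)] = [0.7921 - (0.7039)(0.7039)] / [1 - (0.7039)(0.7039)]
         = 0.29662479 / 0.50452479 = 0.5879.
Therefore phi_{22} = 0.5879.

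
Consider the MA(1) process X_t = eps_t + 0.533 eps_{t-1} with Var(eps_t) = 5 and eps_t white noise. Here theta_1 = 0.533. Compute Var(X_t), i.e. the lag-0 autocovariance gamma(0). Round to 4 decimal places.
\gamma(0) = 6.4204

For an MA(q) process X_t = eps_t + sum_i theta_i eps_{t-i} with
Var(eps_t) = sigma^2, the variance is
  gamma(0) = sigma^2 * (1 + sum_i theta_i^2).
  sum_i theta_i^2 = (0.533)^2 = 0.284089.
  gamma(0) = 5 * (1 + 0.284089) = 5 * 1.284089 = 6.420445, which rounds to 6.4204.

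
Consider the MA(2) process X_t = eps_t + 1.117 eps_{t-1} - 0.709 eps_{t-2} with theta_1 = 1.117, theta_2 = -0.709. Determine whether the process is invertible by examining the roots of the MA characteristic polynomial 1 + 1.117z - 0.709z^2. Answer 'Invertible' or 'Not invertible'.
\text{Not invertible}

The MA(q) characteristic polynomial is P(z) = 1 + 1.117z - 0.709z^2.
Invertibility requires all roots to lie outside the unit circle, i.e. |z| > 1 for every root.
Set 1 + (1.117) z + (-0.709) z^2 = 0, i.e. a z^2 + b z + c = 0 with a = -0.709, b = 1.117, c = 1.
Discriminant D = b^2 - 4ac = (1.117)^2 - 4*(-0.709)*1 = 1.247689 - (-2.836) = 4.083689.
D >= 0, so the roots are real: z = (-b +/- sqrt(D)) / (2a) = (-1.117 +/- 2.020814) / (-1.418).
  z_1 = (-1.117 + 2.020814) / (-1.418) = -0.6374,   |z_1| = 0.6374.
  z_2 = (-1.117 - 2.020814) / (-1.418) = 2.2128,   |z_2| = 2.2128.
Moduli of all roots: 0.6374, 2.2128.
All moduli strictly greater than 1? No.
Verdict: Not invertible.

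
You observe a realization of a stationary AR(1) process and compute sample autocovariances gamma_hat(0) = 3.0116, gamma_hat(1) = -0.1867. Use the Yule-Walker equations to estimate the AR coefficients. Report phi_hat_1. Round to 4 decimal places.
\hat\phi_{1} = -0.0620

The Yule-Walker equations for an AR(p) process read, in matrix form,
  Gamma_p phi = r_p,   with   (Gamma_p)_{ij} = gamma(|i - j|),
                       (r_p)_i = gamma(i),   i,j = 1..p.
Substitute the sample gammas (Toeplitz matrix and right-hand side of size 1):
  Gamma_p = [[3.0116]]
  r_p     = [-0.1867]
With p = 1 this is the single equation gamma(0) phi_1 = gamma(1):
  phi_hat_1 = gamma(1) / gamma(0) = -0.1867 / 3.0116 = -0.0620.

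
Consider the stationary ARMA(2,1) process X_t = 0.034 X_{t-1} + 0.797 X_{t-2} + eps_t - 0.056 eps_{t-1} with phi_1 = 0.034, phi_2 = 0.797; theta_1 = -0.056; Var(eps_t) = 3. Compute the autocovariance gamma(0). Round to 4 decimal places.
\gamma(0) = 8.3291

Multiply the model equation by X_{t-k} and take expectations. With theta_0 = psi_0 = 1 and psi_j the MA(infinity) weights, this gives
  gamma(k) - sum_i phi_i gamma(k-i) = c_k,
  c_k = sigma^2 * sum_{j=k..q} theta_j psi_{j-k}   (c_k = 0 for k > q),
using gamma(-m) = gamma(m).
psi-weights needed (psi_j = theta_j + sum_i phi_i psi_{j-i}):
  psi_1 = theta_1 + phi_1 = -0.056 + (0.034) = -0.022
Right-hand sides:
  c_0 = sigma^2 (1 + theta_1 psi_1) = 3 * (1 + (-0.056)(-0.022)) = 3 * 1.001232 = 3.003696
  c_1 = sigma^2 theta_1 = 3 * (-0.056) = -0.168
  c_2 = 0
Equations for k = 0, 1, 2 (AR order 2, c_2 = 0):
  (E0) gamma(0) = phi_1 gamma(1) + phi_2 gamma(2) + c_0
  (E1) gamma(1) = phi_1 gamma(0) + phi_2 gamma(1) + c_1
  (E2) gamma(2) = phi_1 gamma(1) + phi_2 gamma(0)
From (E1): gamma(1) = A gamma(0) + B with
  A = phi_1 / (1 - phi_2) = 0.034 / 0.203 = 0.167488,   B = c_1 / (1 - phi_2) = -0.168 / 0.203 = -0.827586.
Insert (E2) into (E0): gamma(0) (1 - phi_2^2) = phi_1 (1 + phi_2) gamma(1) + c_0.
  phi_1 (1 + phi_2) = (0.034)(1.797) = 0.061098,   1 - phi_2^2 = 0.364791.
Replace gamma(1) by A gamma(0) + B and collect gamma(0):
  gamma(0) [0.364791 - (0.061098)(0.167488)] = (0.061098)(-0.827586) + 3.003696
  gamma(0) * 0.354558 = 2.953132
  gamma(0) = 2.953132 / 0.354558 = 8.329056.
Therefore gamma(0) = 8.3291 (to 4 decimal places).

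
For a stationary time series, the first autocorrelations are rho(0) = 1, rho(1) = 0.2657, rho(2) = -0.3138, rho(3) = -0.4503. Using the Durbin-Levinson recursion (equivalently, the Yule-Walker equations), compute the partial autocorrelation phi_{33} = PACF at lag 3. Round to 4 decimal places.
\phi_{33} = -0.2889

The PACF at lag k is phi_{kk}, the last component of the solution
to the Yule-Walker system G_k phi = r_k where
  (G_k)_{ij} = rho(|i - j|), (r_k)_i = rho(i), i,j = 1..k.
Equivalently, Durbin-Levinson gives phi_{kk} iteratively:
  phi_{11} = rho(1)
  phi_{kk} = [rho(k) - sum_{j=1..k-1} phi_{k-1,j} rho(k-j)]
            / [1 - sum_{j=1..k-1} phi_{k-1,j} rho(j)],
  phi_{k,j} = phi_{k-1,j} - phi_{kk} phi_{k-1,k-j},  j = 1..k-1.
Step k = 1:
  phi_11 = rho(1) = 0.2657.
Step k = 2:
  phi_22 = [rho(2) - phi_11 rho(1)] / [1 - phi_11 rho(1)] = [-0.3138 - (0.2657)(0.2657)] / [1 - (0.2657)(0.2657)]
         = -0.38439649 / 0.92940351 = -0.413595.
  Update: phi_21 = phi_11 - phi_22 phi_11 = 0.2657 - (-0.413595)(0.2657) = 0.375592.
Step k = 3:
  phi_33 = [rho(3) - phi_21 rho(2) - phi_22 rho(1)] / [1 - phi_21 rho(1) - phi_22 rho(2)]
    numerator   = -0.4503 - (0.375592)(-0.3138) - (-0.413595)(0.2657) = -0.22254704
    denominator = 1 - (0.375592)(0.2657) - (-0.413595)(-0.3138) = 0.77041911
  phi_33 = -0.22254704 / 0.77041911 = -0.2889.
Therefore phi_{33} = -0.2889.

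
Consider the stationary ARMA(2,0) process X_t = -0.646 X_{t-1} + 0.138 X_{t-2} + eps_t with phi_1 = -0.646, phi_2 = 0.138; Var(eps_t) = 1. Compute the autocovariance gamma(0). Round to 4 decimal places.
\gamma(0) = 2.3255

Multiply the model equation by X_{t-k} and take expectations. With theta_0 = psi_0 = 1 and psi_j the MA(infinity) weights, this gives
  gamma(k) - sum_i phi_i gamma(k-i) = c_k,
  c_k = sigma^2 * sum_{j=k..q} theta_j psi_{j-k}   (c_k = 0 for k > q),
using gamma(-m) = gamma(m).
Pure AR (q = 0): c_0 = sigma^2 = 1, c_k = 0 for k >= 1.
Equations for k = 0, 1, 2 (AR order 2, c_2 = 0):
  (E0) gamma(0) = phi_1 gamma(1) + phi_2 gamma(2) + c_0
  (E1) gamma(1) = phi_1 gamma(0) + phi_2 gamma(1) + c_1
  (E2) gamma(2) = phi_1 gamma(1) + phi_2 gamma(0)
From (E1): gamma(1) = A gamma(0) + B with
  A = phi_1 / (1 - phi_2) = -0.646 / 0.862 = -0.74942,   B = c_1 / (1 - phi_2) = 0 / 0.862 = 0.
Insert (E2) into (E0): gamma(0) (1 - phi_2^2) = phi_1 (1 + phi_2) gamma(1) + c_0.
  phi_1 (1 + phi_2) = (-0.646)(1.138) = -0.735148,   1 - phi_2^2 = 0.980956.
Replace gamma(1) by A gamma(0) + B and collect gamma(0):
  gamma(0) [0.980956 - (-0.735148)(-0.74942)] = c_0 = 1
  gamma(0) * 0.430021 = 1
  gamma(0) = 1 / 0.430021 = 2.325466.
Therefore gamma(0) = 2.3255 (to 4 decimal places).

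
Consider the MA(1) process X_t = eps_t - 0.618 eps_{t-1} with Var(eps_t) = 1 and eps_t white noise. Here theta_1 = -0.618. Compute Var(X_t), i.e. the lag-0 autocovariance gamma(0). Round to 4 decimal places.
\gamma(0) = 1.3819

For an MA(q) process X_t = eps_t + sum_i theta_i eps_{t-i} with
Var(eps_t) = sigma^2, the variance is
  gamma(0) = sigma^2 * (1 + sum_i theta_i^2).
  sum_i theta_i^2 = (-0.618)^2 = 0.381924.
  gamma(0) = 1 * (1 + 0.381924) = 1 * 1.381924 = 1.381924, which rounds to 1.3819.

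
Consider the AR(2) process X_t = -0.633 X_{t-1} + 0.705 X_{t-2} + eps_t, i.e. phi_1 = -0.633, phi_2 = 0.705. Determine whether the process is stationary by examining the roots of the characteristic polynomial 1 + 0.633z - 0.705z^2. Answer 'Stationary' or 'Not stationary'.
\text{Not stationary}

The AR(p) characteristic polynomial is P(z) = 1 + 0.633z - 0.705z^2.
Stationarity requires all roots to lie outside the unit circle, i.e. |z| > 1 for every root.
Set 1 + (0.633) z + (-0.705) z^2 = 0, i.e. a z^2 + b z + c = 0 with a = -0.705, b = 0.633, c = 1.
Discriminant D = b^2 - 4ac = (0.633)^2 - 4*(-0.705)*1 = 0.400689 - (-2.82) = 3.220689.
D >= 0, so the roots are real: z = (-b +/- sqrt(D)) / (2a) = (-0.633 +/- 1.794628) / (-1.41).
  z_1 = (-0.633 + 1.794628) / (-1.41) = -0.8238,   |z_1| = 0.8238.
  z_2 = (-0.633 - 1.794628) / (-1.41) = 1.7217,   |z_2| = 1.7217.
Moduli of all roots: 0.8238, 1.7217.
All moduli strictly greater than 1? No.
Verdict: Not stationary.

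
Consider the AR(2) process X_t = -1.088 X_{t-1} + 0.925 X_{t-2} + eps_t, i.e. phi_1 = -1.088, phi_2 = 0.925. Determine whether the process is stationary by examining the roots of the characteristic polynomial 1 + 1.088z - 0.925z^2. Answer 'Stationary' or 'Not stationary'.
\text{Not stationary}

The AR(p) characteristic polynomial is P(z) = 1 + 1.088z - 0.925z^2.
Stationarity requires all roots to lie outside the unit circle, i.e. |z| > 1 for every root.
Set 1 + (1.088) z + (-0.925) z^2 = 0, i.e. a z^2 + b z + c = 0 with a = -0.925, b = 1.088, c = 1.
Discriminant D = b^2 - 4ac = (1.088)^2 - 4*(-0.925)*1 = 1.183744 - (-3.7) = 4.883744.
D >= 0, so the roots are real: z = (-b +/- sqrt(D)) / (2a) = (-1.088 +/- 2.209919) / (-1.85).
  z_1 = (-1.088 + 2.209919) / (-1.85) = -0.6064,   |z_1| = 0.6064.
  z_2 = (-1.088 - 2.209919) / (-1.85) = 1.7827,   |z_2| = 1.7827.
Moduli of all roots: 0.6064, 1.7827.
All moduli strictly greater than 1? No.
Verdict: Not stationary.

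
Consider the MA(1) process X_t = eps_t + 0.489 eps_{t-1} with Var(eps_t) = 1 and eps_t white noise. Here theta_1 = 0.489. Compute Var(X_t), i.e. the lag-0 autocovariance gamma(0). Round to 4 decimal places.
\gamma(0) = 1.2391

For an MA(q) process X_t = eps_t + sum_i theta_i eps_{t-i} with
Var(eps_t) = sigma^2, the variance is
  gamma(0) = sigma^2 * (1 + sum_i theta_i^2).
  sum_i theta_i^2 = (0.489)^2 = 0.239121.
  gamma(0) = 1 * (1 + 0.239121) = 1 * 1.239121 = 1.239121, which rounds to 1.2391.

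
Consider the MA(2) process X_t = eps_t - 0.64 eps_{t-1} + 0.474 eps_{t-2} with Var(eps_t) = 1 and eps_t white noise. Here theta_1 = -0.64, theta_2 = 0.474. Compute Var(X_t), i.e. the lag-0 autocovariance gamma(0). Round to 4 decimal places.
\gamma(0) = 1.6343

For an MA(q) process X_t = eps_t + sum_i theta_i eps_{t-i} with
Var(eps_t) = sigma^2, the variance is
  gamma(0) = sigma^2 * (1 + sum_i theta_i^2).
  sum_i theta_i^2 = (-0.64)^2 + (0.474)^2 = 0.4096 + 0.224676 = 0.634276.
  gamma(0) = 1 * (1 + 0.634276) = 1 * 1.634276 = 1.634276, which rounds to 1.6343.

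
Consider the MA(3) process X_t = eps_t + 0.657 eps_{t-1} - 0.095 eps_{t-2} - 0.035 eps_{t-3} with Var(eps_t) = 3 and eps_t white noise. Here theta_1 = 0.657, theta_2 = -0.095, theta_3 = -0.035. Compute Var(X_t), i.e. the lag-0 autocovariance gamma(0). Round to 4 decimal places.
\gamma(0) = 4.3257

For an MA(q) process X_t = eps_t + sum_i theta_i eps_{t-i} with
Var(eps_t) = sigma^2, the variance is
  gamma(0) = sigma^2 * (1 + sum_i theta_i^2).
  sum_i theta_i^2 = (0.657)^2 + (-0.095)^2 + (-0.035)^2 = 0.431649 + 0.009025 + 0.001225 = 0.441899.
  gamma(0) = 3 * (1 + 0.441899) = 3 * 1.441899 = 4.325697, which rounds to 4.3257.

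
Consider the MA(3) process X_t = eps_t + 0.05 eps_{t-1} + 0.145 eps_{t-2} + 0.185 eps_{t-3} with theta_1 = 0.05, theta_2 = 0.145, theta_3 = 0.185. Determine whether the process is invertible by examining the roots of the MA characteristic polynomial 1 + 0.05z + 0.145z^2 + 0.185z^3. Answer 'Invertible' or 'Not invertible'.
\text{Invertible}

The MA(q) characteristic polynomial is P(z) = 1 + 0.05z + 0.145z^2 + 0.185z^3.
Invertibility requires all roots to lie outside the unit circle, i.e. |z| > 1 for every root.
Degree 3: look for a simple real root z0 first, then factor out (1 - z/z0) and solve the remaining quadratic.
Testing z0 = -2: P(-2) = 1 + (0.05)(-2) + (0.145)(-2)^2 + (0.185)(-2)^3
  = 1 + (-0.1) + (0.58) + (-1.48) = 0.  So z_0 = -2 is a root, |z_0| = 2.
Divide out the factor (1 + 0.5 z) = (1 - z/z0) (since 1/z0 = -0.5):
  P(z) = (1 + 0.5 z)(1 + (-0.45) z + (0.37) z^2)
  [check: z-coef -0.45 - (-0.5) = 0.05; z^2-coef 0.37 - (-0.5)(-0.45) = 0.145; z^3-coef -(-0.5)(0.37) = 0.185.]
Remaining roots from the quadratic factor 1 + (-0.45) z + (0.37) z^2:
  Set 1 + (-0.45) z + (0.37) z^2 = 0, i.e. a z^2 + b z + c = 0 with a = 0.37, b = -0.45, c = 1.
  Discriminant D = b^2 - 4ac = (-0.45)^2 - 4*(0.37)*1 = 0.2025 - (1.48) = -1.2775.
  D < 0, so the roots are the complex-conjugate pair z = (-b +/- i sqrt(-D)) / (2a) = 0.6081 +/- 1.5274i.
  For a conjugate pair |z|^2 = z * conj(z) = (product of roots) = c/a = 1/(0.37) = 2.702703, so |z| = sqrt(2.702703) = 1.644 for both roots.
Moduli of all roots: 2.0000, 1.6440, 1.6440.
All moduli strictly greater than 1? Yes.
Verdict: Invertible.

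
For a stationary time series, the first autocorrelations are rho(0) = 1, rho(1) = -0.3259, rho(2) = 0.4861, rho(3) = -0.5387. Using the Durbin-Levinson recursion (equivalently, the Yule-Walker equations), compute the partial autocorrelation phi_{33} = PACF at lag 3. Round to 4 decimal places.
\phi_{33} = -0.4221

The PACF at lag k is phi_{kk}, the last component of the solution
to the Yule-Walker system G_k phi = r_k where
  (G_k)_{ij} = rho(|i - j|), (r_k)_i = rho(i), i,j = 1..k.
Equivalently, Durbin-Levinson gives phi_{kk} iteratively:
  phi_{11} = rho(1)
  phi_{kk} = [rho(k) - sum_{j=1..k-1} phi_{k-1,j} rho(k-j)]
            / [1 - sum_{j=1..k-1} phi_{k-1,j} rho(j)],
  phi_{k,j} = phi_{k-1,j} - phi_{kk} phi_{k-1,k-j},  j = 1..k-1.
Step k = 1:
  phi_11 = rho(1) = -0.3259.
Step k = 2:
  phi_22 = [rho(2) - phi_11 rho(1)] / [1 - phi_11 rho(1)] = [0.4861 - (-0.3259)(-0.3259)] / [1 - (-0.3259)(-0.3259)]
         = 0.37988919 / 0.89378919 = 0.425032.
  Update: phi_21 = phi_11 - phi_22 phi_11 = -0.3259 - (0.425032)(-0.3259) = -0.187382.
Step k = 3:
  phi_33 = [rho(3) - phi_21 rho(2) - phi_22 rho(1)] / [1 - phi_21 rho(1) - phi_22 rho(2)]
    numerator   = -0.5387 - (-0.187382)(0.4861) - (0.425032)(-0.3259) = -0.30909561
    denominator = 1 - (-0.187382)(-0.3259) - (0.425032)(0.4861) = 0.73232405
  phi_33 = -0.30909561 / 0.73232405 = -0.4221.
Therefore phi_{33} = -0.4221.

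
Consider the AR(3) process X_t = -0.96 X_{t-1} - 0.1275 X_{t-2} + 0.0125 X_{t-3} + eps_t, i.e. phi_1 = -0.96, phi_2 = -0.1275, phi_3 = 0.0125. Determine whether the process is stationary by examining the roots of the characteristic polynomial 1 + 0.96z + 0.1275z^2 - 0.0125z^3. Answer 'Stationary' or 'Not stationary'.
\text{Stationary}

The AR(p) characteristic polynomial is P(z) = 1 + 0.96z + 0.1275z^2 - 0.0125z^3.
Stationarity requires all roots to lie outside the unit circle, i.e. |z| > 1 for every root.
Degree 3: look for a simple real root z0 first, then factor out (1 - z/z0) and solve the remaining quadratic.
Testing z0 = -4: P(-4) = 1 + (0.96)(-4) + (0.1275)(-4)^2 + (-0.0125)(-4)^3
  = 1 + (-3.84) + (2.04) + (0.8) = 0.  So z_0 = -4 is a root, |z_0| = 4.
Divide out the factor (1 + 0.25 z) = (1 - z/z0) (since 1/z0 = -0.25):
  P(z) = (1 + 0.25 z)(1 + (0.71) z + (-0.05) z^2)
  [check: z-coef 0.71 - (-0.25) = 0.96; z^2-coef -0.05 - (-0.25)(0.71) = 0.1275; z^3-coef -(-0.25)(-0.05) = -0.0125.]
Remaining roots from the quadratic factor 1 + (0.71) z + (-0.05) z^2:
  Set 1 + (0.71) z + (-0.05) z^2 = 0, i.e. a z^2 + b z + c = 0 with a = -0.05, b = 0.71, c = 1.
  Discriminant D = b^2 - 4ac = (0.71)^2 - 4*(-0.05)*1 = 0.5041 - (-0.2) = 0.7041.
  D >= 0, so the roots are real: z = (-b +/- sqrt(D)) / (2a) = (-0.71 +/- 0.839107) / (-0.1).
    z_1 = (-0.71 + 0.839107) / (-0.1) = -1.2911,   |z_1| = 1.2911.
    z_2 = (-0.71 - 0.839107) / (-0.1) = 15.4911,   |z_2| = 15.4911.
Moduli of all roots: 4.0000, 1.2911, 15.4911.
All moduli strictly greater than 1? Yes.
Verdict: Stationary.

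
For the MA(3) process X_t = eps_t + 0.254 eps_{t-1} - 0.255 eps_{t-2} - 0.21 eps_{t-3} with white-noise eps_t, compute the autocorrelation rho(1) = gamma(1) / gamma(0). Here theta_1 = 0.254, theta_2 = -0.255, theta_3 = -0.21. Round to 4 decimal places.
\rho(1) = 0.2069

For an MA(q) process with theta_0 = 1, the autocovariance is
  gamma(k) = sigma^2 * sum_{i=0..q-k} theta_i * theta_{i+k},
and rho(k) = gamma(k) / gamma(0). Sigma^2 cancels.
  numerator   = (1)*(0.254) + (0.254)*(-0.255) + (-0.255)*(-0.21) = 0.24278.
  denominator = (1)^2 + (0.254)^2 + (-0.255)^2 + (-0.21)^2 = 1.173641.
  rho(1) = 0.24278 / 1.173641 = 0.2069.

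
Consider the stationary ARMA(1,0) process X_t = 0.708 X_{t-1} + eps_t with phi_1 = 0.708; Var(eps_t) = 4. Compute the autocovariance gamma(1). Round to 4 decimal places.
\gamma(1) = 5.6784

Multiply the model equation by X_{t-k} and take expectations. With theta_0 = psi_0 = 1 and psi_j the MA(infinity) weights, this gives
  gamma(k) - sum_i phi_i gamma(k-i) = c_k,
  c_k = sigma^2 * sum_{j=k..q} theta_j psi_{j-k}   (c_k = 0 for k > q),
using gamma(-m) = gamma(m).
Pure AR (q = 0): c_0 = sigma^2 = 4, c_k = 0 for k >= 1.
Equations for k = 0 and k = 1 (AR order 1):
  gamma(0) = phi_1 gamma(1) + c_0
  gamma(1) = phi_1 gamma(0) + c_1
Substituting the second into the first: gamma(0) (1 - phi_1^2) = c_0 + phi_1 c_1, so
  gamma(0) = c_0 / (1 - phi_1^2) = 4 / (1 - (0.708)^2) = 4 / 0.498736 = 8.020275.
  gamma(1) = phi_1 gamma(0) = (0.708)(8.020275) = 5.678355.
Therefore gamma(1) = 5.6784 (to 4 decimal places).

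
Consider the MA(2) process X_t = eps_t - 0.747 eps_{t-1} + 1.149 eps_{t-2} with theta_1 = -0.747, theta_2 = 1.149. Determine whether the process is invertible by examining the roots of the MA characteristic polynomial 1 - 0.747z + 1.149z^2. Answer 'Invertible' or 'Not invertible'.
\text{Not invertible}

The MA(q) characteristic polynomial is P(z) = 1 - 0.747z + 1.149z^2.
Invertibility requires all roots to lie outside the unit circle, i.e. |z| > 1 for every root.
Set 1 + (-0.747) z + (1.149) z^2 = 0, i.e. a z^2 + b z + c = 0 with a = 1.149, b = -0.747, c = 1.
Discriminant D = b^2 - 4ac = (-0.747)^2 - 4*(1.149)*1 = 0.558009 - (4.596) = -4.037991.
D < 0, so the roots are the complex-conjugate pair z = (-b +/- i sqrt(-D)) / (2a) = 0.3251 +/- 0.8744i.
For a conjugate pair |z|^2 = z * conj(z) = (product of roots) = c/a = 1/(1.149) = 0.870322, so |z| = sqrt(0.870322) = 0.9329 for both roots.
Moduli of all roots: 0.9329, 0.9329.
All moduli strictly greater than 1? No.
Verdict: Not invertible.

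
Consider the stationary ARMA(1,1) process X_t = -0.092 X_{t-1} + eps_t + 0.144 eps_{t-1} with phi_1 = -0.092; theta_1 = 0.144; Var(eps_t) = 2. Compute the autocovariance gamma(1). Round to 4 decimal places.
\gamma(1) = 0.1035

Multiply the model equation by X_{t-k} and take expectations. With theta_0 = psi_0 = 1 and psi_j the MA(infinity) weights, this gives
  gamma(k) - sum_i phi_i gamma(k-i) = c_k,
  c_k = sigma^2 * sum_{j=k..q} theta_j psi_{j-k}   (c_k = 0 for k > q),
using gamma(-m) = gamma(m).
psi-weights needed (psi_j = theta_j + sum_i phi_i psi_{j-i}):
  psi_1 = theta_1 + phi_1 = 0.144 + (-0.092) = 0.052
Right-hand sides:
  c_0 = sigma^2 (1 + theta_1 psi_1) = 2 * (1 + (0.144)(0.052)) = 2 * 1.007488 = 2.014976
  c_1 = sigma^2 theta_1 = 2 * (0.144) = 0.288
  c_2 = 0
Equations for k = 0 and k = 1 (AR order 1):
  gamma(0) = phi_1 gamma(1) + c_0
  gamma(1) = phi_1 gamma(0) + c_1
Substituting the second into the first: gamma(0) (1 - phi_1^2) = c_0 + phi_1 c_1, so
  gamma(0) = (c_0 + phi_1 c_1) / (1 - phi_1^2) = (2.014976 + (-0.092)(0.288)) / (1 - (-0.092)^2) = 1.98848 / 0.991536 = 2.005454.
  gamma(1) = phi_1 gamma(0) + c_1 = (-0.092)(2.005454) + (0.288) = 0.103498.
Therefore gamma(1) = 0.1035 (to 4 decimal places).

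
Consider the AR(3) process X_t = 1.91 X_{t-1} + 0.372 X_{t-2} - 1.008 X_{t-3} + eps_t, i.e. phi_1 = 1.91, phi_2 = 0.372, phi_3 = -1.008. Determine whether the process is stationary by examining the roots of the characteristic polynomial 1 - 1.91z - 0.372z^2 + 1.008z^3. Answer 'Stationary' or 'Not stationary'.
\text{Not stationary}

The AR(p) characteristic polynomial is P(z) = 1 - 1.91z - 0.372z^2 + 1.008z^3.
Stationarity requires all roots to lie outside the unit circle, i.e. |z| > 1 for every root.
Degree 3: look for a simple real root z0 first, then factor out (1 - z/z0) and solve the remaining quadratic.
Testing z0 = 1.25: P(1.25) = 1 + (-1.91)(1.25) + (-0.372)(1.25)^2 + (1.008)(1.25)^3
  = 1 + (-2.3875) + (-0.58125) + (1.96875) = 0.  So z_0 = 1.25 is a root, |z_0| = 1.25.
Divide out the factor (1 - 0.8 z) = (1 - z/z0) (since 1/z0 = 0.8):
  P(z) = (1 - 0.8 z)(1 + (-1.11) z + (-1.26) z^2)
  [check: z-coef -1.11 - (0.8) = -1.91; z^2-coef -1.26 - (0.8)(-1.11) = -0.372; z^3-coef -(0.8)(-1.26) = 1.008.]
Remaining roots from the quadratic factor 1 + (-1.11) z + (-1.26) z^2:
  Set 1 + (-1.11) z + (-1.26) z^2 = 0, i.e. a z^2 + b z + c = 0 with a = -1.26, b = -1.11, c = 1.
  Discriminant D = b^2 - 4ac = (-1.11)^2 - 4*(-1.26)*1 = 1.2321 - (-5.04) = 6.2721.
  D >= 0, so the roots are real: z = (-b +/- sqrt(D)) / (2a) = (1.11 +/- 2.504416) / (-2.52).
    z_1 = (1.11 + 2.504416) / (-2.52) = -1.4343,   |z_1| = 1.4343.
    z_2 = (1.11 - 2.504416) / (-2.52) = 0.5533,   |z_2| = 0.5533.
Moduli of all roots: 1.2500, 1.4343, 0.5533.
All moduli strictly greater than 1? No.
Verdict: Not stationary.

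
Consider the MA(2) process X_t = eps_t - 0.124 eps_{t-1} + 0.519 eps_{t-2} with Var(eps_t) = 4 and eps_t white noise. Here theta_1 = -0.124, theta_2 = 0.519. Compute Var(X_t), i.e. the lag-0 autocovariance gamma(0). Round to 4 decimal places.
\gamma(0) = 5.1389

For an MA(q) process X_t = eps_t + sum_i theta_i eps_{t-i} with
Var(eps_t) = sigma^2, the variance is
  gamma(0) = sigma^2 * (1 + sum_i theta_i^2).
  sum_i theta_i^2 = (-0.124)^2 + (0.519)^2 = 0.015376 + 0.269361 = 0.284737.
  gamma(0) = 4 * (1 + 0.284737) = 4 * 1.284737 = 5.138948, which rounds to 5.1389.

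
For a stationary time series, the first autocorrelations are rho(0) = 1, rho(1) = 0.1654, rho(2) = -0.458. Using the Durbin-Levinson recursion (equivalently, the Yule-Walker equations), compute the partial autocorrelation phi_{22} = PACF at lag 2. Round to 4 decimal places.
\phi_{22} = -0.4990

The PACF at lag k is phi_{kk}, the last component of the solution
to the Yule-Walker system G_k phi = r_k where
  (G_k)_{ij} = rho(|i - j|), (r_k)_i = rho(i), i,j = 1..k.
Equivalently, Durbin-Levinson gives phi_{kk} iteratively:
  phi_{11} = rho(1)
  phi_{kk} = [rho(k) - sum_{j=1..k-1} phi_{k-1,j} rho(k-j)]
            / [1 - sum_{j=1..k-1} phi_{k-1,j} rho(j)],
  phi_{k,j} = phi_{k-1,j} - phi_{kk} phi_{k-1,k-j},  j = 1..k-1.
Step k = 1:
  phi_11 = rho(1) = 0.1654.
Step k = 2:
  phi_22 = [rho(2) - phi_11 rho(1)] / [1 - phi_11 rho(1)] = [-0.458 - (0.1654)(0.1654)] / [1 - (0.1654)(0.1654)]
         = -0.48535716 / 0.97264284 = -0.499.
Therefore phi_{22} = -0.4990.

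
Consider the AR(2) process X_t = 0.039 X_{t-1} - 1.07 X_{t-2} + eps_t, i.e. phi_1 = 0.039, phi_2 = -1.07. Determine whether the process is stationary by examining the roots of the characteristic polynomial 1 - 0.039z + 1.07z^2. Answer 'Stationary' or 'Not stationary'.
\text{Not stationary}

The AR(p) characteristic polynomial is P(z) = 1 - 0.039z + 1.07z^2.
Stationarity requires all roots to lie outside the unit circle, i.e. |z| > 1 for every root.
Set 1 + (-0.039) z + (1.07) z^2 = 0, i.e. a z^2 + b z + c = 0 with a = 1.07, b = -0.039, c = 1.
Discriminant D = b^2 - 4ac = (-0.039)^2 - 4*(1.07)*1 = 0.001521 - (4.28) = -4.278479.
D < 0, so the roots are the complex-conjugate pair z = (-b +/- i sqrt(-D)) / (2a) = 0.0182 +/- 0.9666i.
For a conjugate pair |z|^2 = z * conj(z) = (product of roots) = c/a = 1/(1.07) = 0.934579, so |z| = sqrt(0.934579) = 0.9667 for both roots.
Moduli of all roots: 0.9667, 0.9667.
All moduli strictly greater than 1? No.
Verdict: Not stationary.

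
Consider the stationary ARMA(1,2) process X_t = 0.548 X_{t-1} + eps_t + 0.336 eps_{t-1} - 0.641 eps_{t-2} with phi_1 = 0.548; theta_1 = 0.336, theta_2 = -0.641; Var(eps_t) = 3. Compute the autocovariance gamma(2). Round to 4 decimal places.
\gamma(2) = -0.6657

Multiply the model equation by X_{t-k} and take expectations. With theta_0 = psi_0 = 1 and psi_j the MA(infinity) weights, this gives
  gamma(k) - sum_i phi_i gamma(k-i) = c_k,
  c_k = sigma^2 * sum_{j=k..q} theta_j psi_{j-k}   (c_k = 0 for k > q),
using gamma(-m) = gamma(m).
psi-weights needed (psi_j = theta_j + sum_i phi_i psi_{j-i}):
  psi_1 = theta_1 + phi_1 = 0.336 + (0.548) = 0.884
  psi_2 = theta_2 + phi_1 psi_1 = -0.641 + (0.548)(0.884) = -0.156568
Right-hand sides:
  c_0 = sigma^2 (1 + theta_1 psi_1 + theta_2 psi_2) = 3 * (1 + (0.336)(0.884) + (-0.641)(-0.156568)) = 3 * 1.397384 = 4.192152
  c_1 = sigma^2 (theta_1 + theta_2 psi_1) = 3 * (0.336 + (-0.641)(0.884)) = -0.691932
  c_2 = sigma^2 theta_2 = 3 * (-0.641) = -1.923
Equations for k = 0 and k = 1 (AR order 1):
  gamma(0) = phi_1 gamma(1) + c_0
  gamma(1) = phi_1 gamma(0) + c_1
Substituting the second into the first: gamma(0) (1 - phi_1^2) = c_0 + phi_1 c_1, so
  gamma(0) = (c_0 + phi_1 c_1) / (1 - phi_1^2) = (4.192152 + (0.548)(-0.691932)) / (1 - (0.548)^2) = 3.812974 / 0.699696 = 5.449472.
  gamma(1) = phi_1 gamma(0) + c_1 = (0.548)(5.449472) + (-0.691932) = 2.294378.
For k = 2: gamma(2) = phi_1 gamma(1) + c_2
  = (0.548)(2.294378) + (-1.923) = -0.665681.
Therefore gamma(2) = -0.6657 (to 4 decimal places).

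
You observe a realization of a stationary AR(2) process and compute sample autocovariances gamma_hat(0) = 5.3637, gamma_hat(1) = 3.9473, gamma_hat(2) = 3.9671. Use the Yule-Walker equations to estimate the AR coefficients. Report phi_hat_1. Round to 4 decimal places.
\hat\phi_{1} = 0.4180

The Yule-Walker equations for an AR(p) process read, in matrix form,
  Gamma_p phi = r_p,   with   (Gamma_p)_{ij} = gamma(|i - j|),
                       (r_p)_i = gamma(i),   i,j = 1..p.
Substitute the sample gammas (Toeplitz matrix and right-hand side of size 2):
  Gamma_p = [[5.3637, 3.9473], [3.9473, 5.3637]]
  r_p     = [3.9473, 3.9671]
Written out:
  5.3637 phi_1 + 3.9473 phi_2 = 3.9473
  3.9473 phi_1 + 5.3637 phi_2 = 3.9671
Solve by Cramer's rule:
  det = gamma(0)^2 - gamma(1)^2 = (5.3637)^2 - (3.9473)^2 = 28.76927769 - 15.58117729 = 13.1881004
  phi_hat_1 = [gamma(1) gamma(0) - gamma(1) gamma(2)] / det = [(3.9473)(5.3637) - (3.9473)(3.9671)] / 13.1881004 = 5.51279918 / 13.1881004 = 0.418
  phi_hat_2 = [gamma(0) gamma(2) - gamma(1)^2] / det = [(5.3637)(3.9671) - (3.9473)^2] / 13.1881004 = 5.69715698 / 13.1881004 = 0.432
So phi_hat = [0.4180, 0.4320].
Therefore phi_hat_1 = 0.4180.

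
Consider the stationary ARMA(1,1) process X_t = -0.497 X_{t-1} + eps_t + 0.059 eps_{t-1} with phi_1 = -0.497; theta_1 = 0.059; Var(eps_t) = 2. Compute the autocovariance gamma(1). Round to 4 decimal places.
\gamma(1) = -1.1292

Multiply the model equation by X_{t-k} and take expectations. With theta_0 = psi_0 = 1 and psi_j the MA(infinity) weights, this gives
  gamma(k) - sum_i phi_i gamma(k-i) = c_k,
  c_k = sigma^2 * sum_{j=k..q} theta_j psi_{j-k}   (c_k = 0 for k > q),
using gamma(-m) = gamma(m).
psi-weights needed (psi_j = theta_j + sum_i phi_i psi_{j-i}):
  psi_1 = theta_1 + phi_1 = 0.059 + (-0.497) = -0.438
Right-hand sides:
  c_0 = sigma^2 (1 + theta_1 psi_1) = 2 * (1 + (0.059)(-0.438)) = 2 * 0.974158 = 1.948316
  c_1 = sigma^2 theta_1 = 2 * (0.059) = 0.118
  c_2 = 0
Equations for k = 0 and k = 1 (AR order 1):
  gamma(0) = phi_1 gamma(1) + c_0
  gamma(1) = phi_1 gamma(0) + c_1
Substituting the second into the first: gamma(0) (1 - phi_1^2) = c_0 + phi_1 c_1, so
  gamma(0) = (c_0 + phi_1 c_1) / (1 - phi_1^2) = (1.948316 + (-0.497)(0.118)) / (1 - (-0.497)^2) = 1.88967 / 0.752991 = 2.509552.
  gamma(1) = phi_1 gamma(0) + c_1 = (-0.497)(2.509552) + (0.118) = -1.129247.
Therefore gamma(1) = -1.1292 (to 4 decimal places).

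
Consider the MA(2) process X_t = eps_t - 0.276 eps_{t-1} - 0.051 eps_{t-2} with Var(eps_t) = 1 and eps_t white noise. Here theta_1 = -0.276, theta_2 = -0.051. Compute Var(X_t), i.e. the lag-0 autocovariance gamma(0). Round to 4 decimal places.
\gamma(0) = 1.0788

For an MA(q) process X_t = eps_t + sum_i theta_i eps_{t-i} with
Var(eps_t) = sigma^2, the variance is
  gamma(0) = sigma^2 * (1 + sum_i theta_i^2).
  sum_i theta_i^2 = (-0.276)^2 + (-0.051)^2 = 0.076176 + 0.002601 = 0.078777.
  gamma(0) = 1 * (1 + 0.078777) = 1 * 1.078777 = 1.078777, which rounds to 1.0788.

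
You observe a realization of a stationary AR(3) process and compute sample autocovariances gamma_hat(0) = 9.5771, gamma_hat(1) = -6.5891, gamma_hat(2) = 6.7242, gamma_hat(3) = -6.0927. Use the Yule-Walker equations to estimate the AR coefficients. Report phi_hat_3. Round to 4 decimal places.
\hat\phi_{3} = -0.1500

The Yule-Walker equations for an AR(p) process read, in matrix form,
  Gamma_p phi = r_p,   with   (Gamma_p)_{ij} = gamma(|i - j|),
                       (r_p)_i = gamma(i),   i,j = 1..p.
Substitute the sample gammas (Toeplitz matrix and right-hand side of size 3):
  Gamma_p = [[9.5771, -6.5891, 6.7242], [-6.5891, 9.5771, -6.5891], [6.7242, -6.5891, 9.5771]]
  r_p     = [-6.5891, 6.7242, -6.0927]
Written out (R1..R3):
  (R1) 9.5771 phi_1 - 6.5891 phi_2 + 6.7242 phi_3 = -6.5891
  (R2) -6.5891 phi_1 + 9.5771 phi_2 - 6.5891 phi_3 = 6.7242
  (R3) 6.7242 phi_1 - 6.5891 phi_2 + 9.5771 phi_3 = -6.0927
Gaussian elimination:
  R2 <- R2 - (-6.5891/9.5771) R1 = R2 - (-0.688006) R1:  5.043761 phi_2 - 1.962812 phi_3 = 2.190861
  R3 <- R3 - (6.7242/9.5771) R1 = R3 - (0.702112) R1:  -1.962812 phi_2 + 4.855956 phi_3 = -1.466412
  R3 <- R3 - (-1.962812/5.043761) R2 = R3 - (-0.389156) R2:  4.092116 phi_3 = -0.613824
Back-substitution:
  phi_hat_3 = -0.613824 / 4.092116 = -0.150002
  phi_hat_2 = (2.190861 - (-1.962812)(-0.150002)) / 5.043761 = 0.375996
  phi_hat_1 = (-6.5891 - (-6.5891)(0.375996) - (6.7242)(-0.150002)) / 9.5771 = -0.324
So phi_hat = [-0.3240, 0.3760, -0.1500].
Therefore phi_hat_3 = -0.1500.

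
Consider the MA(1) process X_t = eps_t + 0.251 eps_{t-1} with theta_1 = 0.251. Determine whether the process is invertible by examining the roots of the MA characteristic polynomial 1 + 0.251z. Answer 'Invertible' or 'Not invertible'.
\text{Invertible}

The MA(q) characteristic polynomial is P(z) = 1 + 0.251z.
Invertibility requires all roots to lie outside the unit circle, i.e. |z| > 1 for every root.
This is linear in z: 1 + (0.251) z = 0  =>  z = -1/(0.251) = -3.984064,  |z| = 3.984064.
Moduli of all roots: 3.9841.
All moduli strictly greater than 1? Yes.
Verdict: Invertible.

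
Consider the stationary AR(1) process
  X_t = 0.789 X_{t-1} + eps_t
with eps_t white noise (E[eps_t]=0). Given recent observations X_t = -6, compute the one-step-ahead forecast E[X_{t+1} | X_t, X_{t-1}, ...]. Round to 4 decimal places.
E[X_{t+1} \mid \mathcal F_t] = -4.7340

For an AR(p) model X_t = c + sum_i phi_i X_{t-i} + eps_t, the
one-step-ahead conditional mean is
  E[X_{t+1} | X_t, ...] = c + sum_i phi_i X_{t+1-i}.
Substitute known values:
  E[X_{t+1} | ...] = (0.789) * (-6)
                   = -4.7340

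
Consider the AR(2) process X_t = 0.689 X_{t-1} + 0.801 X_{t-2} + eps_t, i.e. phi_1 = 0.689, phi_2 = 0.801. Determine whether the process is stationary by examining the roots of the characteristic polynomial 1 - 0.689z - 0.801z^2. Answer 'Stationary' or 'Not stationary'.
\text{Not stationary}

The AR(p) characteristic polynomial is P(z) = 1 - 0.689z - 0.801z^2.
Stationarity requires all roots to lie outside the unit circle, i.e. |z| > 1 for every root.
Set 1 + (-0.689) z + (-0.801) z^2 = 0, i.e. a z^2 + b z + c = 0 with a = -0.801, b = -0.689, c = 1.
Discriminant D = b^2 - 4ac = (-0.689)^2 - 4*(-0.801)*1 = 0.474721 - (-3.204) = 3.678721.
D >= 0, so the roots are real: z = (-b +/- sqrt(D)) / (2a) = (0.689 +/- 1.917999) / (-1.602).
  z_1 = (0.689 + 1.917999) / (-1.602) = -1.6273,   |z_1| = 1.6273.
  z_2 = (0.689 - 1.917999) / (-1.602) = 0.7672,   |z_2| = 0.7672.
Moduli of all roots: 1.6273, 0.7672.
All moduli strictly greater than 1? No.
Verdict: Not stationary.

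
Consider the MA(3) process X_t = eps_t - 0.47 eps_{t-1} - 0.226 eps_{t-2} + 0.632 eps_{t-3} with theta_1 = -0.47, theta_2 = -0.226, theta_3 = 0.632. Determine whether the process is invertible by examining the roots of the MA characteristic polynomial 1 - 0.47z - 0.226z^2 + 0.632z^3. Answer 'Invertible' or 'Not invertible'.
\text{Invertible}

The MA(q) characteristic polynomial is P(z) = 1 - 0.47z - 0.226z^2 + 0.632z^3.
Invertibility requires all roots to lie outside the unit circle, i.e. |z| > 1 for every root.
Degree 3: look for a simple real root z0 first, then factor out (1 - z/z0) and solve the remaining quadratic.
Testing z0 = -1.25: P(-1.25) = 1 + (-0.47)(-1.25) + (-0.226)(-1.25)^2 + (0.632)(-1.25)^3
  = 1 + (0.5875) + (-0.353125) + (-1.234375) = 0.  So z_0 = -1.25 is a root, |z_0| = 1.25.
Divide out the factor (1 + 0.8 z) = (1 - z/z0) (since 1/z0 = -0.8):
  P(z) = (1 + 0.8 z)(1 + (-1.27) z + (0.79) z^2)
  [check: z-coef -1.27 - (-0.8) = -0.47; z^2-coef 0.79 - (-0.8)(-1.27) = -0.226; z^3-coef -(-0.8)(0.79) = 0.632.]
Remaining roots from the quadratic factor 1 + (-1.27) z + (0.79) z^2:
  Set 1 + (-1.27) z + (0.79) z^2 = 0, i.e. a z^2 + b z + c = 0 with a = 0.79, b = -1.27, c = 1.
  Discriminant D = b^2 - 4ac = (-1.27)^2 - 4*(0.79)*1 = 1.6129 - (3.16) = -1.5471.
  D < 0, so the roots are the complex-conjugate pair z = (-b +/- i sqrt(-D)) / (2a) = 0.8038 +/- 0.7872i.
  For a conjugate pair |z|^2 = z * conj(z) = (product of roots) = c/a = 1/(0.79) = 1.265823, so |z| = sqrt(1.265823) = 1.1251 for both roots.
Moduli of all roots: 1.2500, 1.1251, 1.1251.
All moduli strictly greater than 1? Yes.
Verdict: Invertible.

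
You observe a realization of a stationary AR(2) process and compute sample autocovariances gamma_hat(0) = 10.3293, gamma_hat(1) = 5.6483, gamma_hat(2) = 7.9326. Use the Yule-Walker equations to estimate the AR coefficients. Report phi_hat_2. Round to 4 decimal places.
\hat\phi_{2} = 0.6690

The Yule-Walker equations for an AR(p) process read, in matrix form,
  Gamma_p phi = r_p,   with   (Gamma_p)_{ij} = gamma(|i - j|),
                       (r_p)_i = gamma(i),   i,j = 1..p.
Substitute the sample gammas (Toeplitz matrix and right-hand side of size 2):
  Gamma_p = [[10.3293, 5.6483], [5.6483, 10.3293]]
  r_p     = [5.6483, 7.9326]
Written out:
  10.3293 phi_1 + 5.6483 phi_2 = 5.6483
  5.6483 phi_1 + 10.3293 phi_2 = 7.9326
Solve by Cramer's rule:
  det = gamma(0)^2 - gamma(1)^2 = (10.3293)^2 - (5.6483)^2 = 106.69443849 - 31.90329289 = 74.7911456
  phi_hat_1 = [gamma(1) gamma(0) - gamma(1) gamma(2)] / det = [(5.6483)(10.3293) - (5.6483)(7.9326)] / 74.7911456 = 13.53728061 / 74.7911456 = 0.181
  phi_hat_2 = [gamma(0) gamma(2) - gamma(1)^2] / det = [(10.3293)(7.9326) - (5.6483)^2] / 74.7911456 = 50.03491229 / 74.7911456 = 0.669
So phi_hat = [0.1810, 0.6690].
Therefore phi_hat_2 = 0.6690.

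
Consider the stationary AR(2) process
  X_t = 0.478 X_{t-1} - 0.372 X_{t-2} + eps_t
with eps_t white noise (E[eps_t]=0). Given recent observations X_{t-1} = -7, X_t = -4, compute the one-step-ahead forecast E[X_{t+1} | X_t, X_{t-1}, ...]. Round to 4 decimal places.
E[X_{t+1} \mid \mathcal F_t] = 0.6920

For an AR(p) model X_t = c + sum_i phi_i X_{t-i} + eps_t, the
one-step-ahead conditional mean is
  E[X_{t+1} | X_t, ...] = c + sum_i phi_i X_{t+1-i}.
Substitute known values:
  E[X_{t+1} | ...] = (0.478) * (-4) + (-0.372) * (-7)
                   = 0.6920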